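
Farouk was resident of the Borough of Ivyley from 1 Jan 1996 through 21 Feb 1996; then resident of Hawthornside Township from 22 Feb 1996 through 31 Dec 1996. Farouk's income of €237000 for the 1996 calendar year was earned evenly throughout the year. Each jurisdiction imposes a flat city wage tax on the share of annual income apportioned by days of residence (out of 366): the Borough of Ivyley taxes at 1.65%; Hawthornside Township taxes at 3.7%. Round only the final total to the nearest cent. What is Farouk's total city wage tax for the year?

The Borough of Ivyley, 1 Jan – 21 Feb 1996: 52 days → €237000 × 1.65% × 52/366 = €555.5902
Hawthornside Township, 22 Feb – 31 Dec 1996: 314 days → €237000 × 3.7% × 314/366 = €7523.1311
Total = €8078.7213

€8078.72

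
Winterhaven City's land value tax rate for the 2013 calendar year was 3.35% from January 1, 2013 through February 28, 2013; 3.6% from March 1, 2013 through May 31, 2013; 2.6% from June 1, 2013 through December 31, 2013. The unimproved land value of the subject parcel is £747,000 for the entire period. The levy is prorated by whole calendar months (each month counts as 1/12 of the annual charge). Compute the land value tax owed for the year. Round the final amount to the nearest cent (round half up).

January 1 – February 28, 2013: 2 months at 3.35% → £747,000 × 3.35% × 2/12 = £4,170.7500
March 1 – May 31, 2013: 3 months at 3.6% → £747,000 × 3.6% × 3/12 = £6,723.0000
June 1 – December 31, 2013: 7 months at 2.6% → £747,000 × 2.6% × 7/12 = £11,329.5000
Total = £22,223.2500

£22,223.25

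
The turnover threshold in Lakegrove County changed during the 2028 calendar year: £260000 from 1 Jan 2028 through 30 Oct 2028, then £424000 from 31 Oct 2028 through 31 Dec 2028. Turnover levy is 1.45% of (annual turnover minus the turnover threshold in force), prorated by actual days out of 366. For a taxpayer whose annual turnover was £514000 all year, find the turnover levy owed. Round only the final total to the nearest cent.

1 Jan – 30 Oct 2028: 304 days, exemption £260000 → (£514000 − £260000) × 1.45% × 304/366 = £3059.1038
31 Oct – 31 Dec 2028: 62 days, exemption £424000 → (£514000 − £424000) × 1.45% × 62/366 = £221.0656
Total = £3280.1694

£3280.17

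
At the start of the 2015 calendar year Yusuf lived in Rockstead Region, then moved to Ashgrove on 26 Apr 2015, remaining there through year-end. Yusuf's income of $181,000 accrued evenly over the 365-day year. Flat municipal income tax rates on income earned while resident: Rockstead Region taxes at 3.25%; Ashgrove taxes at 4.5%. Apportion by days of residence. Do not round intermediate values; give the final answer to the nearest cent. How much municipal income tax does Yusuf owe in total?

$7,432.16

Rockstead Region, 1 Jan – 25 Apr 2015: 115 days → $181,000 × 3.25% × 115/365 = $1,853.3904
Ashgrove, 26 Apr – 31 Dec 2015: 250 days → $181,000 × 4.5% × 250/365 = $5,578.7671
Total = $7,432.1575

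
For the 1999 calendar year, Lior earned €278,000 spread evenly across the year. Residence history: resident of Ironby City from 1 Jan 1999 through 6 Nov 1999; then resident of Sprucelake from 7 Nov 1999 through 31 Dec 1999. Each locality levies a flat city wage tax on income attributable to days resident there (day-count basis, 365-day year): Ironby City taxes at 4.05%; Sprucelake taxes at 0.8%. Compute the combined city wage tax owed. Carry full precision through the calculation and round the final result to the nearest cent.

€9,897.56

Ironby City, 1 Jan – 6 Nov 1999: 310 days → €278,000 × 4.05% × 310/365 = €9,562.4384
Sprucelake, 7 Nov – 31 Dec 1999: 55 days → €278,000 × 0.8% × 55/365 = €335.1233
Total = €9,897.5616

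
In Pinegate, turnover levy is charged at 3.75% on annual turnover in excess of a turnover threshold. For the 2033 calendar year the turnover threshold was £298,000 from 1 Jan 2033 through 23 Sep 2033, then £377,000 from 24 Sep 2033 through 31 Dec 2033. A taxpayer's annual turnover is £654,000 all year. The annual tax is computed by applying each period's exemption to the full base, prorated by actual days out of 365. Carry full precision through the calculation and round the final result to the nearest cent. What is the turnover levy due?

1 Jan – 23 Sep 2033: 266 days, exemption £298,000 → (£654,000 − £298,000) × 3.75% × 266/365 = £9,729.0411
24 Sep – 31 Dec 2033: 99 days, exemption £377,000 → (£654,000 − £377,000) × 3.75% × 99/365 = £2,817.4315
Total = £12,546.4726

£12,546.47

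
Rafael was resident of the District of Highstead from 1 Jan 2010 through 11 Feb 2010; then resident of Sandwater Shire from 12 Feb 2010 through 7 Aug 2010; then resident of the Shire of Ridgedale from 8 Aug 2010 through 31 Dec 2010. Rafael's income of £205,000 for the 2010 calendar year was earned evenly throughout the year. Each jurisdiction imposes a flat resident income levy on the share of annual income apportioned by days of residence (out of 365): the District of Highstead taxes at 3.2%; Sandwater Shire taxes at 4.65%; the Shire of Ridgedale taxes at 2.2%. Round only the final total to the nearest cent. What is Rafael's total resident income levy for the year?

The District of Highstead, 1 Jan – 11 Feb 2010: 42 days → £205,000 × 3.2% × 42/365 = £754.8493
Sandwater Shire, 12 Feb – 7 Aug 2010: 177 days → £205,000 × 4.65% × 177/365 = £4,622.6096
The Shire of Ridgedale, 8 Aug – 31 Dec 2010: 146 days → £205,000 × 2.2% × 146/365 = £1,804.0000
Total = £7,181.4589

£7,181.46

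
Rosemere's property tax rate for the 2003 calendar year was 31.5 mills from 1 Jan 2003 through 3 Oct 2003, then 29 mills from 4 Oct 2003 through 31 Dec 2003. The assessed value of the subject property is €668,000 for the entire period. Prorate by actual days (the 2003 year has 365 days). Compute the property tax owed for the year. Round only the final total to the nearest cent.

€20,634.79

1 Jan – 3 Oct 2003: 276 days at 31.5 mills → €668,000 × 3.15% × 276/365 = €15,911.2110
4 Oct – 31 Dec 2003: 89 days at 29 mills → €668,000 × 2.9% × 89/365 = €4,723.5836
Total = €20,634.7945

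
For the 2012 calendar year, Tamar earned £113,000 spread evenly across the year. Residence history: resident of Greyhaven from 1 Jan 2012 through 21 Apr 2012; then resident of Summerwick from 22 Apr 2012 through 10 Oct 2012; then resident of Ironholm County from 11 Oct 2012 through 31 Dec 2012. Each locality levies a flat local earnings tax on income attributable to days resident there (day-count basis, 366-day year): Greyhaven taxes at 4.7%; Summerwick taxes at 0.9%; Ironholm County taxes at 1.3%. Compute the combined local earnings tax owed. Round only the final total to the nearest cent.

£2,432.28

Greyhaven, 1 Jan – 21 Apr 2012: 112 days → £113,000 × 4.7% × 112/366 = £1,625.2240
Summerwick, 22 Apr – 10 Oct 2012: 172 days → £113,000 × 0.9% × 172/366 = £477.9344
Ironholm County, 11 Oct – 31 Dec 2012: 82 days → £113,000 × 1.3% × 82/366 = £329.1202
Total = £2,432.2787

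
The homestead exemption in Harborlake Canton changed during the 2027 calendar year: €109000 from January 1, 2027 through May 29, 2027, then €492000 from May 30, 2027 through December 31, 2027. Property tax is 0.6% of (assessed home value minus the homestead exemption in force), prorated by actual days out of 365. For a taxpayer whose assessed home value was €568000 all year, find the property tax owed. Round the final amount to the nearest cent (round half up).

January 1 – May 29, 2027: 149 days, exemption €109000 → (€568000 − €109000) × 0.6% × 149/365 = €1124.2356
May 30 – December 31, 2027: 216 days, exemption €492000 → (€568000 − €492000) × 0.6% × 216/365 = €269.8521
Total = €1394.0877

€1394.09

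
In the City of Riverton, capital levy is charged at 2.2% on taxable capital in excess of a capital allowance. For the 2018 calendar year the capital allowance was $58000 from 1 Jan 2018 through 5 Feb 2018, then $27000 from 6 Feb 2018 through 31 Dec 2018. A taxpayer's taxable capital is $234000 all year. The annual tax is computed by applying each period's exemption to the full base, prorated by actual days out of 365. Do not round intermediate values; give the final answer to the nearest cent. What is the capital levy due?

1 Jan – 5 Feb 2018: 36 days, exemption $58000 → ($234000 − $58000) × 2.2% × 36/365 = $381.8959
6 Feb – 31 Dec 2018: 329 days, exemption $27000 → ($234000 − $27000) × 2.2% × 329/365 = $4104.8384
Total = $4486.7342

$4486.73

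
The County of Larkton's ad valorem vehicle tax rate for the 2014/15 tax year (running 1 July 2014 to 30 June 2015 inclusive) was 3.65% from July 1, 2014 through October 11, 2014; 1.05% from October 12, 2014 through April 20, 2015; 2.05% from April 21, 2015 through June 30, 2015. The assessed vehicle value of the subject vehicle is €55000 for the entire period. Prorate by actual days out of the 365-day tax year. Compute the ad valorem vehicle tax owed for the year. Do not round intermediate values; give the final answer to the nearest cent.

€1088.02

July 1 – October 11, 2014: 103 days at 3.65% → €55000 × 3.65% × 103/365 = €566.5000
October 12, 2014 – April 20, 2015: 191 days at 1.05% → €55000 × 1.05% × 191/365 = €302.1986
April 21 – June 30, 2015: 71 days at 2.05% → €55000 × 2.05% × 71/365 = €219.3219
Total = €1088.0205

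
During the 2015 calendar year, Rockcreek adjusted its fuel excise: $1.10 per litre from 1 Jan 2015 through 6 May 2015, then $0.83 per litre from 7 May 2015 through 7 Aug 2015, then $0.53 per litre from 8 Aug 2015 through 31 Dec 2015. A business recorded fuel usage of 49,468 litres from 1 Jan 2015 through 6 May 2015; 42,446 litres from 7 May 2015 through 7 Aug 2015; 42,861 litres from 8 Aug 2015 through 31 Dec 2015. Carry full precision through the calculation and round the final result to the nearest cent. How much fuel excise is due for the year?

$112361.31

1 Jan – 6 May 2015: 49,468 litres at $1.10/litre → $54414.80
7 May – 7 Aug 2015: 42,446 litres at $0.83/litre → $35230.18
8 Aug – 31 Dec 2015: 42,861 litres at $0.53/litre → $22716.33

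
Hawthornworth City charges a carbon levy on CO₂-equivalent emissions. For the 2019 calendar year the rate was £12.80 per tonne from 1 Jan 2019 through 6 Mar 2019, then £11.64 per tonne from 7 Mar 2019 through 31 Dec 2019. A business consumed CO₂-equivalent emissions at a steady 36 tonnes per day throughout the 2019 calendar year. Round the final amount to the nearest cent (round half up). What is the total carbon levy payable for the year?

£155,664.00

1 Jan – 6 Mar 2019: 65 days × 36 tonnes/day = 2,340 tonnes at £12.80/tonne → £29,952.00
7 Mar – 31 Dec 2019: 300 days × 36 tonnes/day = 10,800 tonnes at £11.64/tonne → £125,712.00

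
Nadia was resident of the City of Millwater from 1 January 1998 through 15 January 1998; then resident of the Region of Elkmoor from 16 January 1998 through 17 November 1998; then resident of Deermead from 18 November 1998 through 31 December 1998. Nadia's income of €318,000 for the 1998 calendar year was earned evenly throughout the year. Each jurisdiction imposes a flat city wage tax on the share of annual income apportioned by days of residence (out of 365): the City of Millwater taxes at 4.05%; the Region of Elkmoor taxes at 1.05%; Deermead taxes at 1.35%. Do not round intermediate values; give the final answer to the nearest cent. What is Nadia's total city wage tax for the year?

The City of Millwater, 1 January – 15 January 1998: 15 days → €318,000 × 4.05% × 15/365 = €529.2740
The Region of Elkmoor, 16 January – 17 November 1998: 306 days → €318,000 × 1.05% × 306/365 = €2,799.2712
Deermead, 18 November – 31 December 1998: 44 days → €318,000 × 1.35% × 44/365 = €517.5123
Total = €3,846.0575

€3,846.06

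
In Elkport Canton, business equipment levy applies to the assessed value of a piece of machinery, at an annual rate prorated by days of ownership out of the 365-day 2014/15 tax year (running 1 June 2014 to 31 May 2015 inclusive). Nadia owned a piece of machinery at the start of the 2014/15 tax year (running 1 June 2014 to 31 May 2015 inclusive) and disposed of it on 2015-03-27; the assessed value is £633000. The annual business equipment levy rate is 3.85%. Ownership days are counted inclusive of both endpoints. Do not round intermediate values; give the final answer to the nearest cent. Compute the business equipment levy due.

Days held (2014-06-01 to 2015-03-27): 300 out of 365
Tax = £633000 × 3.85% × 300/365 = £20030.5479

£20030.55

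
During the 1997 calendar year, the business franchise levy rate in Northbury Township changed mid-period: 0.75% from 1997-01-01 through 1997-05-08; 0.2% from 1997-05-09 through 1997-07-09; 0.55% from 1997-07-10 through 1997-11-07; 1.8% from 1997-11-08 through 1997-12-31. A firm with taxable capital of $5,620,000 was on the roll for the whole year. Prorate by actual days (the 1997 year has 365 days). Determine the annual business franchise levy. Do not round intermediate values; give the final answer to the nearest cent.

1997-01-01 to 1997-05-08: 128 days at 0.75% → $5,620,000 × 0.75% × 128/365 = $14,781.3699
1997-05-09 to 1997-07-09: 62 days at 0.2% → $5,620,000 × 0.2% × 62/365 = $1,909.2603
1997-07-10 to 1997-11-07: 121 days at 0.55% → $5,620,000 × 0.55% × 121/365 = $10,246.8767
1997-11-08 to 1997-12-31: 54 days at 1.8% → $5,620,000 × 1.8% × 54/365 = $14,966.1370
Total = $41,903.6438

$41,903.64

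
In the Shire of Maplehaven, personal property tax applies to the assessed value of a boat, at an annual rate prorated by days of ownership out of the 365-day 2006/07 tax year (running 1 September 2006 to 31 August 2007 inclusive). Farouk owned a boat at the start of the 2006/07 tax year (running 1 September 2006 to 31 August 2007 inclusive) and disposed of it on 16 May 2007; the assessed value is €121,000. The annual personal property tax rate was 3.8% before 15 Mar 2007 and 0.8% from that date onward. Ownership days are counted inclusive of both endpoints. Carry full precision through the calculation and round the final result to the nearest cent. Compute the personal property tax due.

1 Sep 2006 – 14 Mar 2007: 195 days at 3.8% → €121,000 × 3.8% × 195/365 = €2,456.4658
15 Mar – 16 May 2007: 63 days at 0.8% → €121,000 × 0.8% × 63/365 = €167.0795
Total = €2,623.5452

€2,623.55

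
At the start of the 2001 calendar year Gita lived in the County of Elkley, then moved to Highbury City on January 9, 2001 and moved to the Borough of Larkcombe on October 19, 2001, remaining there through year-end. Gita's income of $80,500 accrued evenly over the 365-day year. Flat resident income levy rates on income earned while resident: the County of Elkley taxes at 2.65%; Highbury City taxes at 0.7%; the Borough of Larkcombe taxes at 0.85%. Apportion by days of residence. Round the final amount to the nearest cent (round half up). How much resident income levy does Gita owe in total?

$622.39

The County of Elkley, January 1 – January 8, 2001: 8 days → $80,500 × 2.65% × 8/365 = $46.7562
Highbury City, January 9 – October 18, 2001: 283 days → $80,500 × 0.7% × 283/365 = $436.9055
The Borough of Larkcombe, October 19 – December 31, 2001: 74 days → $80,500 × 0.85% × 74/365 = $138.7247
Total = $622.3863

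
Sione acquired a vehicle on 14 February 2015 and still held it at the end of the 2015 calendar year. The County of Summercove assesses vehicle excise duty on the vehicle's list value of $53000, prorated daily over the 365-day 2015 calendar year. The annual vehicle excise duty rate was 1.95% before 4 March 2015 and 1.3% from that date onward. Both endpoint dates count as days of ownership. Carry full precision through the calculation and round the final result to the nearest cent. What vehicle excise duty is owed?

14 February – 3 March 2015: 18 days at 1.95% → $53000 × 1.95% × 18/365 = $50.9671
4 March – 31 December 2015: 303 days at 1.3% → $53000 × 1.3% × 303/365 = $571.9644
Total = $622.9315

$622.93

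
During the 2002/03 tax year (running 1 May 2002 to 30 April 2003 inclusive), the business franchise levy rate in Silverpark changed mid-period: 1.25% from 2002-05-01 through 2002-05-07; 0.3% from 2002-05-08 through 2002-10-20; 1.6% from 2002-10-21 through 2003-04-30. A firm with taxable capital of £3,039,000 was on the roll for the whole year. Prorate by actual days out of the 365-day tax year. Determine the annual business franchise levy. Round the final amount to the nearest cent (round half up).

2002-05-01 to 2002-05-07: 7 days at 1.25% → £3,039,000 × 1.25% × 7/365 = £728.5274
2002-05-08 to 2002-10-20: 166 days at 0.3% → £3,039,000 × 0.3% × 166/365 = £4,146.3616
2002-10-21 to 2003-04-30: 192 days at 1.6% → £3,039,000 × 1.6% × 192/365 = £25,577.5562
Total = £30,452.4452

£30,452.45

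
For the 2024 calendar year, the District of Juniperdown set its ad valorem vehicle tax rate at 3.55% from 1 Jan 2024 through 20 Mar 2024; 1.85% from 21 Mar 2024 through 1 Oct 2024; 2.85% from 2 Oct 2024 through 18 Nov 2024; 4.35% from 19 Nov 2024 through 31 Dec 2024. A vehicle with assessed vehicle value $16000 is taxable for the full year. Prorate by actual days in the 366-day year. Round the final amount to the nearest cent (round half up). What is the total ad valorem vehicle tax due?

1 Jan – 20 Mar 2024: 80 days at 3.55% → $16000 × 3.55% × 80/366 = $124.1530
21 Mar – 1 Oct 2024: 195 days at 1.85% → $16000 × 1.85% × 195/366 = $157.7049
2 Oct – 18 Nov 2024: 48 days at 2.85% → $16000 × 2.85% × 48/366 = $59.8033
19 Nov – 31 Dec 2024: 43 days at 4.35% → $16000 × 4.35% × 43/366 = $81.7705
Total = $423.4317

$423.43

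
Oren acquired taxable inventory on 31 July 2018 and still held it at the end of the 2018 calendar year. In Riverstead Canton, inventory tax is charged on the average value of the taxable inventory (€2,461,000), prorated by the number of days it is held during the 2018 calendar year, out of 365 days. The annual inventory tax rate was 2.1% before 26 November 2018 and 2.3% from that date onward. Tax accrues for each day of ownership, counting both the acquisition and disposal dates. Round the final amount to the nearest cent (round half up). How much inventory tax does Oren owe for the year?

31 July – 25 November 2018: 118 days at 2.1% → €2,461,000 × 2.1% × 118/365 = €16,707.8301
26 November – 31 December 2018: 36 days at 2.3% → €2,461,000 × 2.3% × 36/365 = €5,582.7616
Total = €22,290.5918

€22,290.59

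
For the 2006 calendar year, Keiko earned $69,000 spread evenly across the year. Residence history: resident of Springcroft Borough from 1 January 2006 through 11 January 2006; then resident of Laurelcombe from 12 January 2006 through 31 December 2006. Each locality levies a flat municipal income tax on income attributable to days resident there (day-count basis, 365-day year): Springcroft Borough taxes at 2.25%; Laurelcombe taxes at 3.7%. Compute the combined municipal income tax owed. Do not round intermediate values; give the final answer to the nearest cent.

$2,522.85

Springcroft Borough, 1 January – 11 January 2006: 11 days → $69,000 × 2.25% × 11/365 = $46.7877
Laurelcombe, 12 January – 31 December 2006: 354 days → $69,000 × 3.7% × 354/365 = $2,476.0603
Total = $2,522.8479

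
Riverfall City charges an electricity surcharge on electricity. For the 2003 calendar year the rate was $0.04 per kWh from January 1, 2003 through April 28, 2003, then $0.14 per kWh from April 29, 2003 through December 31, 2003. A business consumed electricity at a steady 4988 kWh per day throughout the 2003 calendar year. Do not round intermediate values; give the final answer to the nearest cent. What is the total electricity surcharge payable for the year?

$196028.40

January 1 – April 28, 2003: 118 days × 4988 kWh/day = 588,584 kWh at $0.04/kWh → $23543.36
April 29 – December 31, 2003: 247 days × 4988 kWh/day = 1,232,036 kWh at $0.14/kWh → $172485.04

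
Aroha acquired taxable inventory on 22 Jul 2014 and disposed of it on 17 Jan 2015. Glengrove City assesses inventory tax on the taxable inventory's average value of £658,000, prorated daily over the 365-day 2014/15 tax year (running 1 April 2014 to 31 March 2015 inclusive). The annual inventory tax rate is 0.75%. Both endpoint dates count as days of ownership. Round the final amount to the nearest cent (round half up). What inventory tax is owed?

£2,433.70

Days held (22 Jul 2014 – 17 Jan 2015): 180 out of 365
Tax = £658,000 × 0.75% × 180/365 = £2,433.6986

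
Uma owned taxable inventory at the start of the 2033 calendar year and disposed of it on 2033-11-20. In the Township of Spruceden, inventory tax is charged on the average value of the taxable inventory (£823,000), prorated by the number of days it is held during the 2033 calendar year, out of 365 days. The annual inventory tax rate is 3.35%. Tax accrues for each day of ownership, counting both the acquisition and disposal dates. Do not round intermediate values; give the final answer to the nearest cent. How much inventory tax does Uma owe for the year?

Days held (2033-01-01 to 2033-11-20): 324 out of 365
Tax = £823,000 × 3.35% × 324/365 = £24,473.5397

£24,473.54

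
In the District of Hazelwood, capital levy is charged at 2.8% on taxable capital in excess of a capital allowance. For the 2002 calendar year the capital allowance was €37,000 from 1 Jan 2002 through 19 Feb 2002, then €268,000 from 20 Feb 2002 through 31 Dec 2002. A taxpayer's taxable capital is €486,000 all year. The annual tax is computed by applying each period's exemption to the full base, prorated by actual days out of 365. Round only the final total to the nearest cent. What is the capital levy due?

€6,990.03

1 Jan – 19 Feb 2002: 50 days, exemption €37,000 → (€486,000 − €37,000) × 2.8% × 50/365 = €1,722.1918
20 Feb – 31 Dec 2002: 315 days, exemption €268,000 → (€486,000 − €268,000) × 2.8% × 315/365 = €5,267.8356
Total = €6,990.0274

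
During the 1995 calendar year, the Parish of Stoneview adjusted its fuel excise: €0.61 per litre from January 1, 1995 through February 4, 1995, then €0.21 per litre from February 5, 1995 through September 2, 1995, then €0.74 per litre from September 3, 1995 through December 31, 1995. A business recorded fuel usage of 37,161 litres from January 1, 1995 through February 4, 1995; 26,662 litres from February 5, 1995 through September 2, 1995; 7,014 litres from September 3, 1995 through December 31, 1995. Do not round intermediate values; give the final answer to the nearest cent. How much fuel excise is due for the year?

January 1 – February 4, 1995: 37,161 litres at €0.61/litre → €22,668.21
February 5 – September 2, 1995: 26,662 litres at €0.21/litre → €5,599.02
September 3 – December 31, 1995: 7,014 litres at €0.74/litre → €5,190.36

€33,457.59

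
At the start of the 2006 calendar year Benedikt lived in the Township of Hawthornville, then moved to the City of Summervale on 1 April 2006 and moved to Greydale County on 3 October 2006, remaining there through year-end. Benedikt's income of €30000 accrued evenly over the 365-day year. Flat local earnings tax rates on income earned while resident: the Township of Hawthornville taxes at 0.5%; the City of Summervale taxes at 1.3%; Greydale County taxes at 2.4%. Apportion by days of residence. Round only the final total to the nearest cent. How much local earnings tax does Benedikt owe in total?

The Township of Hawthornville, 1 January – 31 March 2006: 90 days → €30000 × 0.5% × 90/365 = €36.9863
The City of Summervale, 1 April – 2 October 2006: 185 days → €30000 × 1.3% × 185/365 = €197.6712
Greydale County, 3 October – 31 December 2006: 90 days → €30000 × 2.4% × 90/365 = €177.5342
Total = €412.1918

€412.19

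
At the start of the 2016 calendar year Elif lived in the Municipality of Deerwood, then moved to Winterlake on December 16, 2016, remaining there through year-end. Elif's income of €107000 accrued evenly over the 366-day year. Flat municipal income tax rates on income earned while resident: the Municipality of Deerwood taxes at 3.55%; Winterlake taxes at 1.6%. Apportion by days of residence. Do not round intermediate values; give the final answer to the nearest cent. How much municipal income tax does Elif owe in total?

The Municipality of Deerwood, January 1 – December 15, 2016: 350 days → €107000 × 3.55% × 350/366 = €3632.4454
Winterlake, December 16 – December 31, 2016: 16 days → €107000 × 1.6% × 16/366 = €74.8415
Total = €3707.2869

€3707.29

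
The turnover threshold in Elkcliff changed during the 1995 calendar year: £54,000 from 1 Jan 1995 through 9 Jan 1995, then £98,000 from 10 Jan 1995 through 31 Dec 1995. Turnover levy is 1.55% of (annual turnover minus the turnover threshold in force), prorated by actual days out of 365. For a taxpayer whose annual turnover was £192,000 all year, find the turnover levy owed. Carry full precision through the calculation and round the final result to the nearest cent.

£1,473.82

1 Jan – 9 Jan 1995: 9 days, exemption £54,000 → (£192,000 − £54,000) × 1.55% × 9/365 = £52.7425
10 Jan – 31 Dec 1995: 356 days, exemption £98,000 → (£192,000 − £98,000) × 1.55% × 356/365 = £1,421.0740
Total = £1,473.8164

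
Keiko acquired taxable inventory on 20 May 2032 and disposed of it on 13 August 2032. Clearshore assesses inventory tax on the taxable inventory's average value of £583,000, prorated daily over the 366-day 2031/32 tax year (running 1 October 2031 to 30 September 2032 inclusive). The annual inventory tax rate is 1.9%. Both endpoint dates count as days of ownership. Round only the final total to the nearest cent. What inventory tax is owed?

£2,602.79

Days held (20 May – 13 August 2032): 86 out of 366
Tax = £583,000 × 1.9% × 86/366 = £2,602.7923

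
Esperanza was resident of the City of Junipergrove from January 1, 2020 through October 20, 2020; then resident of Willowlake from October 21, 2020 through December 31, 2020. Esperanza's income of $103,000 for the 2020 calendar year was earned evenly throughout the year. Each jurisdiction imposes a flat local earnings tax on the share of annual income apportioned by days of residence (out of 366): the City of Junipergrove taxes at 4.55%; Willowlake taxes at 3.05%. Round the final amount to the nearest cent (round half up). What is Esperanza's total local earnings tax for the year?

The City of Junipergrove, January 1 – October 20, 2020: 294 days → $103,000 × 4.55% × 294/366 = $3,764.5656
Willowlake, October 21 – December 31, 2020: 72 days → $103,000 × 3.05% × 72/366 = $618.0000
Total = $4,382.5656

$4,382.57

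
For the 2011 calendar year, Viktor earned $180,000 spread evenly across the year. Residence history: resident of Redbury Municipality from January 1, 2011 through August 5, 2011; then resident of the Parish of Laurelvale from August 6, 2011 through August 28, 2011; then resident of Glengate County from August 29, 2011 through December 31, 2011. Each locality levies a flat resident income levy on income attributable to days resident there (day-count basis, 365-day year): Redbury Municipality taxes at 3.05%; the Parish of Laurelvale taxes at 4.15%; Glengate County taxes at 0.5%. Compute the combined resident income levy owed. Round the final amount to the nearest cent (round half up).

Redbury Municipality, January 1 – August 5, 2011: 217 days → $180,000 × 3.05% × 217/365 = $3,263.9178
The Parish of Laurelvale, August 6 – August 28, 2011: 23 days → $180,000 × 4.15% × 23/365 = $470.7123
Glengate County, August 29 – December 31, 2011: 125 days → $180,000 × 0.5% × 125/365 = $308.2192
Total = $4,042.8493

$4,042.85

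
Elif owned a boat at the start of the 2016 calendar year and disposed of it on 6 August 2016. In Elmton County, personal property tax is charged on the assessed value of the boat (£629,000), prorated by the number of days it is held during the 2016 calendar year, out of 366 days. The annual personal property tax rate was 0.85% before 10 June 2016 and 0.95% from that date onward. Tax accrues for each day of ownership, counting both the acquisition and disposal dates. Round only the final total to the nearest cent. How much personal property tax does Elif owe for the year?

£3,298.81

1 January – 9 June 2016: 161 days at 0.85% → £629,000 × 0.85% × 161/366 = £2,351.8757
10 June – 6 August 2016: 58 days at 0.95% → £629,000 × 0.95% × 58/366 = £946.9372
Total = £3,298.8128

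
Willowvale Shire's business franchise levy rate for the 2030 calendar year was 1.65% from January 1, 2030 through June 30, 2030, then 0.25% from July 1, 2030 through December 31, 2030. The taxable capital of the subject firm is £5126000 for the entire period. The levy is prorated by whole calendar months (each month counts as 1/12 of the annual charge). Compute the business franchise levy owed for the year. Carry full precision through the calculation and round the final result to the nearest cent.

January 1 – June 30, 2030: 6 months at 1.65% → £5126000 × 1.65% × 6/12 = £42289.5000
July 1 – December 31, 2030: 6 months at 0.25% → £5126000 × 0.25% × 6/12 = £6407.5000
Total = £48697.0000

£48697.00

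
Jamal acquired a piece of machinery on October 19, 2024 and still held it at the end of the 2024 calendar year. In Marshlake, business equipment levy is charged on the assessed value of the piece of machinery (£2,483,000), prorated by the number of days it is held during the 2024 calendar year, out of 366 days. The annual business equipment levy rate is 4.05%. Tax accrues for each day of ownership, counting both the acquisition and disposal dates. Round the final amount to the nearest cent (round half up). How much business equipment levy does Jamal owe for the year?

£20,332.11

Days held (October 19 – December 31, 2024): 74 out of 366
Tax = £2,483,000 × 4.05% × 74/366 = £20,332.1066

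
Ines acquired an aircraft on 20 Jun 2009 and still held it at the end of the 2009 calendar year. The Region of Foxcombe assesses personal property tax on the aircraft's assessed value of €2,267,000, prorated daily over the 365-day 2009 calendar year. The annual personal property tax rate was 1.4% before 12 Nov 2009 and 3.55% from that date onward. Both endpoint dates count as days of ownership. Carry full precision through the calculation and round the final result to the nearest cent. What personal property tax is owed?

20 Jun – 11 Nov 2009: 145 days at 1.4% → €2,267,000 × 1.4% × 145/365 = €12,608.2466
12 Nov – 31 Dec 2009: 50 days at 3.55% → €2,267,000 × 3.55% × 50/365 = €11,024.4521
Total = €23,632.6986

€23,632.70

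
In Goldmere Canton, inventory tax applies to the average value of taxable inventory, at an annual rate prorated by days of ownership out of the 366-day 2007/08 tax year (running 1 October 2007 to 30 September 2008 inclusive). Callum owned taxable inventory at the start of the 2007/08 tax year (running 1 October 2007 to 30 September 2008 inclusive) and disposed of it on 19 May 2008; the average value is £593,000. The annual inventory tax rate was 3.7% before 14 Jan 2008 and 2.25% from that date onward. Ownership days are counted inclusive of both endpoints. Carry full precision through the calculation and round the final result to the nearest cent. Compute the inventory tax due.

1 Oct 2007 – 13 Jan 2008: 105 days at 3.7% → £593,000 × 3.7% × 105/366 = £6,294.5492
14 Jan – 19 May 2008: 127 days at 2.25% → £593,000 × 2.25% × 127/366 = £4,629.7746
Total = £10,924.3238

£10,924.32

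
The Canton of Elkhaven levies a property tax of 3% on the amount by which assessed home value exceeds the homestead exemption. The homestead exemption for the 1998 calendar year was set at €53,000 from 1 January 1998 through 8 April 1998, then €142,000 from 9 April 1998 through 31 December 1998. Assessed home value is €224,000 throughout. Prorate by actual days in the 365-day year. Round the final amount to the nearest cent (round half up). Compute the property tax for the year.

1 January – 8 April 1998: 98 days, exemption €53,000 → (€224,000 − €53,000) × 3% × 98/365 = €1,377.3699
9 April – 31 December 1998: 267 days, exemption €142,000 → (€224,000 − €142,000) × 3% × 267/365 = €1,799.5068
Total = €3,176.8767

€3,176.88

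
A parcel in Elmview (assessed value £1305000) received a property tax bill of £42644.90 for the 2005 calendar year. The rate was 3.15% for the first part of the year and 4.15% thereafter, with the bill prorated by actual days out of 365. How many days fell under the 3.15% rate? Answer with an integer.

Let d = days at the first rate; then 365 − d days at the second rate.
£1305000 × [3.15%·d + 4.15%·(365−d)] / 365 = £42644.90
Solving gives d = 322, so the new rate took effect on 19 Nov 2005.

322 days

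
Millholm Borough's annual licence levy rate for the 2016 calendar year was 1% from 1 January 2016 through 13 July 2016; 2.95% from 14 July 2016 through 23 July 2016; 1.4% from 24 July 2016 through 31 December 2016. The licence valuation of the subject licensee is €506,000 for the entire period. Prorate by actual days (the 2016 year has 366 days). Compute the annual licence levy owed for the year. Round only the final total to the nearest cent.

1 January – 13 July 2016: 195 days at 1% → €506,000 × 1% × 195/366 = €2,695.9016
14 July – 23 July 2016: 10 days at 2.95% → €506,000 × 2.95% × 10/366 = €407.8415
24 July – 31 December 2016: 161 days at 1.4% → €506,000 × 1.4% × 161/366 = €3,116.1858
Total = €6,219.9290

€6,219.93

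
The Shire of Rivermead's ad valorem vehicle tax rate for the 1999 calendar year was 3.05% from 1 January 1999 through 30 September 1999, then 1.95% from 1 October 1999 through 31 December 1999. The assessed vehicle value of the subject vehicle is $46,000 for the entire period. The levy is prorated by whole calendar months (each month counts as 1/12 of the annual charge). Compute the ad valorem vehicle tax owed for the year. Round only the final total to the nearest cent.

$1,276.50

1 January – 30 September 1999: 9 months at 3.05% → $46,000 × 3.05% × 9/12 = $1,052.2500
1 October – 31 December 1999: 3 months at 1.95% → $46,000 × 1.95% × 3/12 = $224.2500
Total = $1,276.5000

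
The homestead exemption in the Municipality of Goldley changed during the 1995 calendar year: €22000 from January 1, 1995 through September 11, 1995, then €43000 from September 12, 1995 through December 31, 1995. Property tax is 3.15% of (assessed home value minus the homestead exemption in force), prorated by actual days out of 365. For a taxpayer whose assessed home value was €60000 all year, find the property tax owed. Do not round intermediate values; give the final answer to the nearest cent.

January 1 – September 11, 1995: 254 days, exemption €22000 → (€60000 − €22000) × 3.15% × 254/365 = €832.9808
September 12 – December 31, 1995: 111 days, exemption €43000 → (€60000 − €43000) × 3.15% × 111/365 = €162.8507
Total = €995.8315

€995.83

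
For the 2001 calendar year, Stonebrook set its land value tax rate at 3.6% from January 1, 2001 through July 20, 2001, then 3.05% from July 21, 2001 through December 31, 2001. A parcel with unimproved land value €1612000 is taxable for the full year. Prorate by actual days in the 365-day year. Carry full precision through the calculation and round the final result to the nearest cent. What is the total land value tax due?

€54048.37

January 1 – July 20, 2001: 201 days at 3.6% → €1612000 × 3.6% × 201/365 = €31957.3479
July 21 – December 31, 2001: 164 days at 3.05% → €1612000 × 3.05% × 164/365 = €22091.0247
Total = €54048.3726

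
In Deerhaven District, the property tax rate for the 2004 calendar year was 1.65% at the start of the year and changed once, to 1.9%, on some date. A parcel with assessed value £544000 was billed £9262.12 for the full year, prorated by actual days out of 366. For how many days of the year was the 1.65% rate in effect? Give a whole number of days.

289 days

Let d = days at the first rate; then 366 − d days at the second rate.
£544000 × [1.65%·d + 1.9%·(366−d)] / 366 = £9262.12
Solving gives d = 289, so the new rate took effect on 16 October 2004.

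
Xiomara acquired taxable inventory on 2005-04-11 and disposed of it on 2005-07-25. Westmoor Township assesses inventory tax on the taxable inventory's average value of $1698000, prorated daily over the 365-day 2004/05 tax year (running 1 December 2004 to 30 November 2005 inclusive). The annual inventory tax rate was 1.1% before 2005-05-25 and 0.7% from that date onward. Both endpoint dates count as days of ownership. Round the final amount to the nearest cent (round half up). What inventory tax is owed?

$4270.59

2005-04-11 to 2005-05-24: 44 days at 1.1% → $1698000 × 1.1% × 44/365 = $2251.5945
2005-05-25 to 2005-07-25: 62 days at 0.7% → $1698000 × 0.7% × 62/365 = $2018.9918
Total = $4270.5863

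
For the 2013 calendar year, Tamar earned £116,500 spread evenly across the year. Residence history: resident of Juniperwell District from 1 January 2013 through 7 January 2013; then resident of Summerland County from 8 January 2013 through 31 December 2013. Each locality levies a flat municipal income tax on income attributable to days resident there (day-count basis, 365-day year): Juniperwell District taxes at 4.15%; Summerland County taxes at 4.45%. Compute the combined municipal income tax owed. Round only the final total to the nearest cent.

£5,177.55

Juniperwell District, 1 January – 7 January 2013: 7 days → £116,500 × 4.15% × 7/365 = £92.7212
Summerland County, 8 January – 31 December 2013: 358 days → £116,500 × 4.45% × 358/365 = £5,084.8260
Total = £5,177.5473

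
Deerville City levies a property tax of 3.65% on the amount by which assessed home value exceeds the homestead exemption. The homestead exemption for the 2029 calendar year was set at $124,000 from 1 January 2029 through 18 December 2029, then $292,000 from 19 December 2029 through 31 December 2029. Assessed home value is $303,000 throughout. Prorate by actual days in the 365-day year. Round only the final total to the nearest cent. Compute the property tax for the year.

$6,315.10

1 January – 18 December 2029: 352 days, exemption $124,000 → ($303,000 − $124,000) × 3.65% × 352/365 = $6,300.8000
19 December – 31 December 2029: 13 days, exemption $292,000 → ($303,000 − $292,000) × 3.65% × 13/365 = $14.3000
Total = $6,315.1000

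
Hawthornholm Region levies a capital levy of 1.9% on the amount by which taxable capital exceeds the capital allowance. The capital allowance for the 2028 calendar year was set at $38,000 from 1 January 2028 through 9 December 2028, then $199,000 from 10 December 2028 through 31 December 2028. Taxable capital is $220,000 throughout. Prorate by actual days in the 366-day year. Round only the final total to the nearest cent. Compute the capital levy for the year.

1 January – 9 December 2028: 344 days, exemption $38,000 → ($220,000 − $38,000) × 1.9% × 344/366 = $3,250.1421
10 December – 31 December 2028: 22 days, exemption $199,000 → ($220,000 − $199,000) × 1.9% × 22/366 = $23.9836
Total = $3,274.1257

$3,274.13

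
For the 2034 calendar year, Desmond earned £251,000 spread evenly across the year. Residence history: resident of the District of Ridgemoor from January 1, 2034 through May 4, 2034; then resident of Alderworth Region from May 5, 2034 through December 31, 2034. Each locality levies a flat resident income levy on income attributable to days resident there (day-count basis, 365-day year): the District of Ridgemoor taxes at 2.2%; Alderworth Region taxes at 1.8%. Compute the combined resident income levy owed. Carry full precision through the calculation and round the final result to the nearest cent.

£4,859.08

The District of Ridgemoor, January 1 – May 4, 2034: 124 days → £251,000 × 2.2% × 124/365 = £1,875.9671
Alderworth Region, May 5 – December 31, 2034: 241 days → £251,000 × 1.8% × 241/365 = £2,983.1178
Total = £4,859.0849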